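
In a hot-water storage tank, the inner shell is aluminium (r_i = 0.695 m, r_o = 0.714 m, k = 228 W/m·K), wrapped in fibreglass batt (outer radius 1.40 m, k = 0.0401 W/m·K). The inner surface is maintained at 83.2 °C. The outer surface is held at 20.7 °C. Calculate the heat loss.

Q = 45.9 W

Series thermal resistances, inner to outer:
  R_aluminium = (1/0.695 − 1/0.714)/(4πk) = 0.03829/(4π·228) = 1.336×10^-5 K/W
  R_fibreglass batt = (1/0.714 − 1/1.40)/(4πk) = 0.6863/(4π·0.0401) = 1.362 K/W
ΣR = 1.336×10^-5 + 1.362 = 1.362 K/W
Q = ΔT/ΣR = (83.2 °C − 20.7 °C)/1.362 = 45.9 W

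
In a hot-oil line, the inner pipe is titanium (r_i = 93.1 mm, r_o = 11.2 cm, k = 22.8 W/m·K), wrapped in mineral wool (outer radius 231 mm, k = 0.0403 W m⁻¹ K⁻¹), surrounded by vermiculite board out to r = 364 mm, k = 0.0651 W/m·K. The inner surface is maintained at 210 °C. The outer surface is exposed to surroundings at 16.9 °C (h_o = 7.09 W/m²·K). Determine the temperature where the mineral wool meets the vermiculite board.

Treat each layer as a resistance in series:
  R'_titanium = ln(0.112/0.0931)/(2πk) = 0.1848/(2π·22.8) = 0.001290 m·K/W
  R'_mineral wool = ln(0.231/0.112)/(2πk) = 0.7239/(2π·0.0403) = 2.859 m·K/W
  R'_vermiculite board = ln(0.364/0.231)/(2πk) = 0.4547/(2π·0.0651) = 1.112 m·K/W
  R'_conv,out = 1/(2πr h) = 1/(2π·0.364·7.09) = 0.06167 m·K/W
ΣR = 0.001290 + 2.859 + 1.112 + 0.06167 = 4.034 m·K/W
Q' = ΔT/ΣR = (210 °C − 16.9 °C)/4.034 = 47.87 W/m
From the inner boundary to the mineral wool/vermiculite board interface, ΣR_partial = 2.860 m·K/W.
T_interface = T_in − Q'·ΣR_partial = 210 °C − (47.87)(2.860) = 73.1 °C

T = 73.1 °C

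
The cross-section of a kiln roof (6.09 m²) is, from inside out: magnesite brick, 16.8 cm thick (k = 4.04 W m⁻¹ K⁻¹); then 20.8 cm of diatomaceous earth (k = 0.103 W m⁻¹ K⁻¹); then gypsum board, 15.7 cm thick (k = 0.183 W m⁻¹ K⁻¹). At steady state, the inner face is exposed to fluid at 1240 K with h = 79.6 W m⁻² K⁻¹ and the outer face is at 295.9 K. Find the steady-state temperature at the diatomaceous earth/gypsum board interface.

T = 572 K

Series thermal resistances, inner to outer:
  R_conv,in = 1/(hA) = 1/(79.6·6.09) = 0.002063 K/W
  R_magnesite brick = L/(kA) = 0.168/(4.04·6.09) = 0.006828 K/W
  R_diatomaceous earth = L/(kA) = 0.208/(0.103·6.09) = 0.3316 K/W
  R_gypsum board = L/(kA) = 0.157/(0.183·6.09) = 0.1409 K/W
ΣR = 0.002063 + 0.006828 + 0.3316 + 0.1409 = 0.4814 K/W
Q = ΔT/ΣR = (1240 K − 295.9 K)/0.4814 = 1961 W
From the inner boundary to the diatomaceous earth/gypsum board interface, ΣR_partial = 0.3405 K/W.
T_interface = T_in − Q·ΣR_partial = 1240 K − (1961)(0.3405) = 572 K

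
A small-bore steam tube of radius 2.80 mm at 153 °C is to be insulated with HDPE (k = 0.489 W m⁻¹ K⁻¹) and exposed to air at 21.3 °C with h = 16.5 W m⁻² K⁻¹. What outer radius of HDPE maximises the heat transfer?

r_cr = 2.96 cm

For a cylinder, r_cr = k_ins/h = 0.489/16.5 = 0.0296 m = 2.96 cm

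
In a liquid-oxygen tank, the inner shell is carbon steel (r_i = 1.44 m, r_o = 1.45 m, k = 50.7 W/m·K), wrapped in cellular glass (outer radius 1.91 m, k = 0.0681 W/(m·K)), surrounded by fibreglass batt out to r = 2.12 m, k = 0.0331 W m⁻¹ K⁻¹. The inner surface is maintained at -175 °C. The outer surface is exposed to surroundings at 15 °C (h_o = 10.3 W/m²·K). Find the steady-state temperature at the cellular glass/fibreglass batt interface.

T = -59.9 °C

Resistance network (inner→outer):
  R_carbon steel = (1/1.44 − 1/1.45)/(4πk) = 0.004789/(4π·50.7) = 7.517×10^-6 K/W
  R_cellular glass = (1/1.45 − 1/1.91)/(4πk) = 0.1661/(4π·0.0681) = 0.1941 K/W
  R_fibreglass batt = (1/1.91 − 1/2.12)/(4πk) = 0.05186/(4π·0.0331) = 0.1247 K/W
  R_conv,out = 1/(4πr²h) = 1/(4π·2.12²·10.3) = 0.001719 K/W
ΣR = 7.517×10^-6 + 0.1941 + 0.1247 + 0.001719 = 0.3205 K/W
Q = ΔT/ΣR = (-175 °C − 15 °C)/0.3205 = -592.8 W
From the inner boundary to the cellular glass/fibreglass batt interface, ΣR_partial = 0.1941 K/W.
T_interface = T_in − Q·ΣR_partial = -175 °C − (-592.8)(0.1941) = -59.9 °C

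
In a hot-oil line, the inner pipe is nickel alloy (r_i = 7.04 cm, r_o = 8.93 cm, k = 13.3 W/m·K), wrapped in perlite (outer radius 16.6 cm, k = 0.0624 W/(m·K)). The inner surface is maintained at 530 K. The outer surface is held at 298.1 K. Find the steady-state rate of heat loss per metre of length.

Series thermal resistances, inner to outer:
  R'_nickel alloy = ln(0.0893/0.0704)/(2πk) = 0.2378/(2π·13.3) = 0.002846 m·K/W
  R'_perlite = ln(0.166/0.0893)/(2πk) = 0.6200/(2π·0.0624) = 1.581 m·K/W
ΣR = 0.002846 + 1.581 = 1.584 m·K/W
Q' = ΔT/ΣR = (530 K − 298.1 K)/1.584 = 146 W/m

Q' = 146 W/m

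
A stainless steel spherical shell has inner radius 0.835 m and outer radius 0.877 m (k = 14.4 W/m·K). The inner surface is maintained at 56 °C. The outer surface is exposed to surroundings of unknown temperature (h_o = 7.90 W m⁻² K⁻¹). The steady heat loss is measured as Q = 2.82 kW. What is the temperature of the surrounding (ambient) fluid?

T_out = 18.2 °C

Series resistances:
  R_stainless steel = (1/0.835 − 1/0.877)/(4πk) = 0.05735/(4π·14.4) = 3.170×10^-4 K/W
  R_conv,out = 1/(4πr²h) = 1/(4π·0.877²·7.90) = 0.01310 K/W
ΣR = 0.01341 K/W
ΔT = Q·ΣR = 2820 × 0.01341 = 37.82 K
Heat flows outward, so T_out = T_in − ΔT = 56 − 37.82 = 18.2 °C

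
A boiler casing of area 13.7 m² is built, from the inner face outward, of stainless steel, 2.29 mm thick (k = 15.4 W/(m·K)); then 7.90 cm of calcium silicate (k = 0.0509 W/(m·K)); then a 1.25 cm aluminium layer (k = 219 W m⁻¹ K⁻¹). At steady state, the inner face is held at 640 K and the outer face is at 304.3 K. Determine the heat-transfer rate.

Resistance network (inner→outer):
  R_stainless steel = L/(kA) = 0.00229/(15.4·13.7) = 1.085×10^-5 K/W
  R_calcium silicate = L/(kA) = 0.0790/(0.0509·13.7) = 0.1133 K/W
  R_aluminium = L/(kA) = 0.0125/(219·13.7) = 4.166×10^-6 K/W
ΣR = 1.085×10^-5 + 0.1133 + 4.166×10^-6 = 0.1133 K/W
Q = ΔT/ΣR = (640 K − 304.3 K)/0.1133 = 2960 W

Q = 2960 W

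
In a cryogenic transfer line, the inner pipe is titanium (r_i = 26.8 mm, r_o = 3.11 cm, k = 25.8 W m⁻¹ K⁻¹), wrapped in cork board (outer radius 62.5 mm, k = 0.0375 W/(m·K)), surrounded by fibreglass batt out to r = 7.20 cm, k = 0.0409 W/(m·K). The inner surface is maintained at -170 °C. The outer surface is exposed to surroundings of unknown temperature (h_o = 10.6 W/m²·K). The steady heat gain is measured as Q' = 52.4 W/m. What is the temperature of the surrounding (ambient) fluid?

T_out = 25.0 °C

Series resistances:
  R'_titanium = ln(0.0311/0.0268)/(2πk) = 0.1488/(2π·25.8) = 9.180×10^-4 m·K/W
  R'_cork board = ln(0.0625/0.0311)/(2πk) = 0.6980/(2π·0.0375) = 2.962 m·K/W
  R'_fibreglass batt = ln(0.0720/0.0625)/(2πk) = 0.1415/(2π·0.0409) = 0.5506 m·K/W
  R'_conv,out = 1/(2πr h) = 1/(2π·0.0720·10.6) = 0.2085 m·K/W
ΣR = 3.722 m·K/W
ΔT = Q'·ΣR = 52.4 × 3.722 = 195.0 K
Heat flows inward, so T_out = T_in + ΔT = -170 + 195.0 = 25.0 °C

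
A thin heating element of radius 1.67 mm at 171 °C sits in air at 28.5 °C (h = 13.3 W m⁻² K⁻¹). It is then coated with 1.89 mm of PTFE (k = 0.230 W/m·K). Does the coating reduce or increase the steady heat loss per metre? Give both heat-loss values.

Critical radius for a cylinder: r_cr = k/h = 0.0173 m = 1.73 cm.
Outer radius after coating: r₂ = 0.00167 + 0.00189 = 0.00356 m.
Since r₁ < r_cr and r₂ ≤ r_cr, the coating moves toward the maximum at r_cr — heat loss rises.
Bare: R = 1/(2πr₁h) = 7.166 m·K/W; Q = 142.5/7.166 = 19.9 W/m.
Coated: R = R_cond + R_conv = 3.885 m·K/W; Q = 142.5/3.885 = 36.7 W/m.

increases: 19.9 → 36.7 W/m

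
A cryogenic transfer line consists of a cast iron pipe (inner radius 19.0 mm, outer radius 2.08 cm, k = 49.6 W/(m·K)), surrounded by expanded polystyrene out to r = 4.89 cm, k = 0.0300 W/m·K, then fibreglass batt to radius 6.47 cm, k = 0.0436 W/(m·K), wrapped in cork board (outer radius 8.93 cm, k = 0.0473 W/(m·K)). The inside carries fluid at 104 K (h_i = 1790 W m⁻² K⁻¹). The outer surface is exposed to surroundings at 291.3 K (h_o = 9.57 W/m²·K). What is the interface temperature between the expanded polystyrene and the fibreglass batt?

Resistance network (inner→outer):
  R'_conv,in = 1/(2πr h) = 1/(2π·0.0190·1790) = 0.004680 m·K/W
  R'_cast iron = ln(0.0208/0.0190)/(2πk) = 0.09051/(2π·49.6) = 2.904×10^-4 m·K/W
  R'_expanded polystyrene = ln(0.0489/0.0208)/(2πk) = 0.8548/(2π·0.0300) = 4.535 m·K/W
  R'_fibreglass batt = ln(0.0647/0.0489)/(2πk) = 0.2800/(2π·0.0436) = 1.022 m·K/W
  R'_cork board = ln(0.0893/0.0647)/(2πk) = 0.3222/(2π·0.0473) = 1.084 m·K/W
  R'_conv,out = 1/(2πr h) = 1/(2π·0.0893·9.57) = 0.1862 m·K/W
ΣR = 0.004680 + 2.904×10^-4 + 4.535 + 1.022 + 1.084 + 0.1862 = 6.832 m·K/W
Q' = ΔT/ΣR = (104 K − 291.3 K)/6.832 = -27.42 W/m
From the inner boundary to the expanded polystyrene/fibreglass batt interface, ΣR_partial = 4.540 m·K/W.
T_interface = T_in − Q'·ΣR_partial = 104 K − (-27.42)(4.540) = 228.5 K

T = 228.5 K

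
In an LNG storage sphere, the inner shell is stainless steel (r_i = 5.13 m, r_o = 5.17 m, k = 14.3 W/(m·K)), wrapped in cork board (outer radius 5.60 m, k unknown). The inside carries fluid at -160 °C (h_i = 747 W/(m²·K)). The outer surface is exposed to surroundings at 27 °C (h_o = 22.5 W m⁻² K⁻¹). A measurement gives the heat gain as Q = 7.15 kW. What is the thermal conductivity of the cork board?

k = 0.0454 W/m·K

ΣR = ΔT/Q = |-160 − 27|/7150 = 0.02615 K/W
Known resistances:
  R_conv,in = 1/(4πr²h) = 1/(4π·5.13²·747) = 4.048×10^-6 K/W
  R_stainless steel = (1/5.13 − 1/5.17)/(4πk) = 0.001508/(4π·14.3) = 8.393×10^-6 K/W
  R_conv,out = 1/(4πr²h) = 1/(4π·5.60²·22.5) = 1.128×10^-4 K/W
R_cork board = ΣR − ΣR_known = 0.02615 − 1.252×10^-4 = 0.02602 K/W
(1/r₁−1/r₂)/(4πk) = 0.02602 ⇒ k = 0.01485/(4π·0.02602) = 0.0454 W/m·K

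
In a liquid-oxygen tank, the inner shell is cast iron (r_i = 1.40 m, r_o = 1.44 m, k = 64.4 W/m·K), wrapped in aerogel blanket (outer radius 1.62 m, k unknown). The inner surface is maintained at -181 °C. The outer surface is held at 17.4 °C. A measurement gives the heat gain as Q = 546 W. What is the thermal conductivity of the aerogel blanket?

ΣR = ΔT/Q = |-181 − 17.4|/546 = 0.3634 K/W
Known resistances:
  R_cast iron = (1/1.40 − 1/1.44)/(4πk) = 0.01984/(4π·64.4) = 2.452×10^-5 K/W
R_aerogel blanket = ΣR − ΣR_known = 0.3634 − 2.452×10^-5 = 0.3634 K/W
(1/r₁−1/r₂)/(4πk) = 0.3634 ⇒ k = 0.07716/(4π·0.3634) = 0.0169 W/m·K

k = 0.0169 W/m·K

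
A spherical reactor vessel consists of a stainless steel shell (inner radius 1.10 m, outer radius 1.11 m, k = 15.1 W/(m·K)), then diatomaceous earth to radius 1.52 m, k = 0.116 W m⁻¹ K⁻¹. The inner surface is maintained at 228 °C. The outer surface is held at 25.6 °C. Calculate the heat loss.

Resistance network (inner→outer):
  R_stainless steel = (1/1.10 − 1/1.11)/(4πk) = 0.008190/(4π·15.1) = 4.316×10^-5 K/W
  R_diatomaceous earth = (1/1.11 − 1/1.52)/(4πk) = 0.2430/(4π·0.116) = 0.1667 K/W
ΣR = 4.316×10^-5 + 0.1667 = 0.1667 K/W
Q = ΔT/ΣR = (228 °C − 25.6 °C)/0.1667 = 1210 W

Q = 1210 W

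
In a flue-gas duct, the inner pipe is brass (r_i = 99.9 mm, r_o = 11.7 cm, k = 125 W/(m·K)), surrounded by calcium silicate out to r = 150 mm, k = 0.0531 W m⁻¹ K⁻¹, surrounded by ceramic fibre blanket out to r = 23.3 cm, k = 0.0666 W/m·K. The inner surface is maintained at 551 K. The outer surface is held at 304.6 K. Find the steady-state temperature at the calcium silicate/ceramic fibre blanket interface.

T = 449 K

Resistance network (inner→outer):
  R'_brass = ln(0.117/0.0999)/(2πk) = 0.1580/(2π·125) = 2.012×10^-4 m·K/W
  R'_calcium silicate = ln(0.150/0.117)/(2πk) = 0.2485/(2π·0.0531) = 0.7447 m·K/W
  R'_ceramic fibre blanket = ln(0.233/0.150)/(2πk) = 0.4404/(2π·0.0666) = 1.052 m·K/W
ΣR = 2.012×10^-4 + 0.7447 + 1.052 = 1.797 m·K/W
Q' = ΔT/ΣR = (551 K − 304.6 K)/1.797 = 137.1 W/m
From the inner boundary to the calcium silicate/ceramic fibre blanket interface, ΣR_partial = 0.7449 m·K/W.
T_interface = T_in − Q'·ΣR_partial = 551 K − (137.1)(0.7449) = 449 K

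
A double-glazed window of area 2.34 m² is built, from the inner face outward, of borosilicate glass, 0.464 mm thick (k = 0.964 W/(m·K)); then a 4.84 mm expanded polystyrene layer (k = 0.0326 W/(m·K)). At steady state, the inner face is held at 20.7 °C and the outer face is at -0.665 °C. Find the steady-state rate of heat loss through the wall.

Series thermal resistances, inner to outer:
  R_borosilicate glass = L/(kA) = 4.64×10^-4/(0.964·2.34) = 2.057×10^-4 K/W
  R_expanded polystyrene = L/(kA) = 0.00484/(0.0326·2.34) = 0.06345 K/W
ΣR = 2.057×10^-4 + 0.06345 = 0.06366 K/W
Q = ΔT/ΣR = (20.7 °C − -0.665 °C)/0.06366 = 336 W

Q = 336 W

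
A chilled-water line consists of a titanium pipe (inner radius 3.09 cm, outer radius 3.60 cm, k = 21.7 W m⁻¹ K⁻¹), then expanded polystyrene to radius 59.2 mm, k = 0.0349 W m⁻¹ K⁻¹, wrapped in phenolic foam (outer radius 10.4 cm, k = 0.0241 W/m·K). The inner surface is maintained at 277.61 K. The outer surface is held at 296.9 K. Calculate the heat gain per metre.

Treat each layer as a resistance in series:
  R'_titanium = ln(0.0360/0.0309)/(2πk) = 0.1528/(2π·21.7) = 0.001120 m·K/W
  R'_expanded polystyrene = ln(0.0592/0.0360)/(2πk) = 0.4974/(2π·0.0349) = 2.268 m·K/W
  R'_phenolic foam = ln(0.104/0.0592)/(2πk) = 0.5635/(2π·0.0241) = 3.721 m·K/W
ΣR = 0.001120 + 2.268 + 3.721 = 5.990 m·K/W
Q' = ΔT/ΣR = (277.61 K − 296.9 K)/5.990 = -3.22 W/m
(Negative Q' ⇒ heat flows inward; heat gain = 3.22 W/m.)

Q' = 3.22 W/m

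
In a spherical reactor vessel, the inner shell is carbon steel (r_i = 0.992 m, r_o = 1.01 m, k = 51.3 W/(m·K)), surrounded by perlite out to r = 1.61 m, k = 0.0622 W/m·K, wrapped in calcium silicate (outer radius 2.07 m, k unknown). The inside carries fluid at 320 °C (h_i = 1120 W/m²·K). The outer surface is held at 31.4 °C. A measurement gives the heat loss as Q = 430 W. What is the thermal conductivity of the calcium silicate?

k = 0.0552 W/m·K

ΣR = ΔT/Q = |320 − 31.4|/430 = 0.6712 K/W
Known resistances:
  R_conv,in = 1/(4πr²h) = 1/(4π·0.992²·1120) = 7.220×10^-5 K/W
  R_carbon steel = (1/0.992 − 1/1.01)/(4πk) = 0.01797/(4π·51.3) = 2.787×10^-5 K/W
  R_perlite = (1/1.01 − 1/1.61)/(4πk) = 0.3690/(4π·0.0622) = 0.4721 K/W
R_calcium silicate = ΣR − ΣR_known = 0.6712 − 0.4722 = 0.1990 K/W
(1/r₁−1/r₂)/(4πk) = 0.1990 ⇒ k = 0.1380/(4π·0.1990) = 0.0552 W/m·K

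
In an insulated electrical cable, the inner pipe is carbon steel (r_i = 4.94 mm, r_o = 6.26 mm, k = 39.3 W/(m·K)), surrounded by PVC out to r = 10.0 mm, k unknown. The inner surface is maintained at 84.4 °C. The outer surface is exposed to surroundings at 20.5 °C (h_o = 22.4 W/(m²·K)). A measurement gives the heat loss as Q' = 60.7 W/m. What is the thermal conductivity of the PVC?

ΣR = ΔT/Q' = |84.4 − 20.5|/60.7 = 1.053 m·K/W
Known resistances:
  R'_carbon steel = ln(0.00626/0.00494)/(2πk) = 0.2368/(2π·39.3) = 9.590×10^-4 m·K/W
  R'_conv,out = 1/(2πr h) = 1/(2π·0.0100·22.4) = 0.7105 m·K/W
R_PVC = ΣR − ΣR_known = 1.053 − 0.7115 = 0.3415 m·K/W
ln(r₂/r₁)/(2πk) = 0.3415 ⇒ k = 0.4684/(2π·0.3415) = 0.218 W/m·K

k = 0.218 W/m·K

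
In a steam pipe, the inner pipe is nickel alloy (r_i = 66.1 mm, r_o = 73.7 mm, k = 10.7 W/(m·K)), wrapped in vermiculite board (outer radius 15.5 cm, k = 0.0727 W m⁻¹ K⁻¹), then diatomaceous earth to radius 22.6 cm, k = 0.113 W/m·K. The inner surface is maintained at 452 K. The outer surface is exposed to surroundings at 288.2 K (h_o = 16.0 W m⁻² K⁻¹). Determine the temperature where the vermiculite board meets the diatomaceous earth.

T = 330.9 K

Series thermal resistances, inner to outer:
  R'_nickel alloy = ln(0.0737/0.0661)/(2πk) = 0.1088/(2π·10.7) = 0.001619 m·K/W
  R'_vermiculite board = ln(0.155/0.0737)/(2πk) = 0.7434/(2π·0.0727) = 1.628 m·K/W
  R'_diatomaceous earth = ln(0.226/0.155)/(2πk) = 0.3771/(2π·0.113) = 0.5311 m·K/W
  R'_conv,out = 1/(2πr h) = 1/(2π·0.226·16.0) = 0.04401 m·K/W
ΣR = 0.001619 + 1.628 + 0.5311 + 0.04401 = 2.205 m·K/W
Q' = ΔT/ΣR = (452 K − 288.2 K)/2.205 = 74.29 W/m
From the inner boundary to the vermiculite board/diatomaceous earth interface, ΣR_partial = 1.630 m·K/W.
T_interface = T_in − Q'·ΣR_partial = 452 K − (74.29)(1.630) = 330.9 K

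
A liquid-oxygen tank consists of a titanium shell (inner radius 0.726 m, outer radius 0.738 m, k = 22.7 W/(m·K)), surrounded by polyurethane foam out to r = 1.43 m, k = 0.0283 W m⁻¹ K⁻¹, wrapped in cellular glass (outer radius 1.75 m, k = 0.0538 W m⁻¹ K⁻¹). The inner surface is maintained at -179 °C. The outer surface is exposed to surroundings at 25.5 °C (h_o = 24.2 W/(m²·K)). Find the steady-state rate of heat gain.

Resistance network (inner→outer):
  R_titanium = (1/0.726 − 1/0.738)/(4πk) = 0.02240/(4π·22.7) = 7.851×10^-5 K/W
  R_polyurethane foam = (1/0.738 − 1/1.43)/(4πk) = 0.6557/(4π·0.0283) = 1.844 K/W
  R_cellular glass = (1/1.43 − 1/1.75)/(4πk) = 0.1279/(4π·0.0538) = 0.1891 K/W
  R_conv,out = 1/(4πr²h) = 1/(4π·1.75²·24.2) = 0.001074 K/W
ΣR = 7.851×10^-5 + 1.844 + 0.1891 + 0.001074 = 2.034 K/W
Q = ΔT/ΣR = (-179 °C − 25.5 °C)/2.034 = -101 W
(Negative Q ⇒ heat flows inward; heat gain = 101 W.)

Q = 101 W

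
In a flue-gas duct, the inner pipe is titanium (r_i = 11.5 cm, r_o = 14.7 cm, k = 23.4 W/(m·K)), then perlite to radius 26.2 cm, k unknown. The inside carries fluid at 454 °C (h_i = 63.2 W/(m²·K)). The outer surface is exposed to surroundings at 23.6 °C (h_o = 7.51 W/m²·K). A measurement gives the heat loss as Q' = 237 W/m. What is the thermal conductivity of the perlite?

k = 0.0537 W/m·K

ΣR = ΔT/Q' = |454 − 23.6|/237 = 1.816 m·K/W
Known resistances:
  R'_conv,in = 1/(2πr h) = 1/(2π·0.115·63.2) = 0.02190 m·K/W
  R'_titanium = ln(0.147/0.115)/(2πk) = 0.2455/(2π·23.4) = 0.001670 m·K/W
  R'_conv,out = 1/(2πr h) = 1/(2π·0.262·7.51) = 0.08089 m·K/W
R_perlite = ΣR − ΣR_known = 1.816 − 0.1045 = 1.712 m·K/W
ln(r₂/r₁)/(2πk) = 1.712 ⇒ k = 0.5779/(2π·1.712) = 0.0537 W/m·K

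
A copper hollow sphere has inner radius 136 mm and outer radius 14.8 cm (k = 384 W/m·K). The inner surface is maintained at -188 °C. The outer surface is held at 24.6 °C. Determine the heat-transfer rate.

Q = 1.72×10^6 W

Q = 4πk·ΔT/(1/r₁ − 1/r₂) = 4π × 384 × 212.6 / (1/0.136 − 1/0.148) = 1.72×10^6 W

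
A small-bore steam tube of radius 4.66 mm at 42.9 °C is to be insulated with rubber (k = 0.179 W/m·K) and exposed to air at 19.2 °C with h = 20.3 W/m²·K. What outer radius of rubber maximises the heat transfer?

For a cylinder, r_cr = k_ins/h = 0.179/20.3 = 0.00882 m = 0.882 cm

r_cr = 0.882 cm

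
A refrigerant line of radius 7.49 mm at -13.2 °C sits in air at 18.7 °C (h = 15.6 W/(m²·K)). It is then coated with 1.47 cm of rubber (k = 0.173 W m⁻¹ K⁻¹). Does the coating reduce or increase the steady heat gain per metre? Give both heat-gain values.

Critical radius for a cylinder: r_cr = k/h = 0.0111 m = 1.11 cm.
Outer radius after coating: r₂ = 0.00749 + 0.0147 = 0.02219 m.
r₁ < r_cr < r₂: heat gain rises to a maximum at r_cr then falls. Whether the coating helps depends on whether Q(r₂) has dropped back below Q(r₁).
Bare: R = 1/(2πr₁h) = 1.362 m·K/W; Q = 31.9/1.362 = 23.4 W/m.
Coated: R = R_cond + R_conv = 1.459 m·K/W; Q = 31.9/1.459 = 21.9 W/m.

reduces: 23.4 → 21.9 W/m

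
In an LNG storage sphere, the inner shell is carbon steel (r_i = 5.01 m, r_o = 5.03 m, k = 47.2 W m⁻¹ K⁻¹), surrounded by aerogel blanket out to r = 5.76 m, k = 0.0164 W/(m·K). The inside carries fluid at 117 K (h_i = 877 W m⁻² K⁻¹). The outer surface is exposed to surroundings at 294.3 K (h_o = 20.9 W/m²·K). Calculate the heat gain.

Series thermal resistances, inner to outer:
  R_conv,in = 1/(4πr²h) = 1/(4π·5.01²·877) = 3.615×10^-6 K/W
  R_carbon steel = (1/5.01 − 1/5.03)/(4πk) = 7.936×10^-4/(4π·47.2) = 1.338×10^-6 K/W
  R_aerogel blanket = (1/5.03 − 1/5.76)/(4πk) = 0.02520/(4π·0.0164) = 0.1223 K/W
  R_conv,out = 1/(4πr²h) = 1/(4π·5.76²·20.9) = 1.148×10^-4 K/W
ΣR = 3.615×10^-6 + 1.338×10^-6 + 0.1223 + 1.148×10^-4 = 0.1224 K/W
Q = ΔT/ΣR = (117 K − 294.3 K)/0.1224 = -1450 W
(Negative Q ⇒ heat flows inward; heat gain = 1450 W.)

Q = 1450 W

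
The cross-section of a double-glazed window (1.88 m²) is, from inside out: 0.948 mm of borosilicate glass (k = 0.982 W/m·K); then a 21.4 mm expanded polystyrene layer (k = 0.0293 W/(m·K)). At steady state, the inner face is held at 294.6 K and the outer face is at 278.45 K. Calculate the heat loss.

Q = 41.5 W

Series thermal resistances, inner to outer:
  R_borosilicate glass = L/(kA) = 9.48×10^-4/(0.982·1.88) = 5.135×10^-4 K/W
  R_expanded polystyrene = L/(kA) = 0.0214/(0.0293·1.88) = 0.3885 K/W
ΣR = 5.135×10^-4 + 0.3885 = 0.3890 K/W
Q = ΔT/ΣR = (294.6 K − 278.45 K)/0.3890 = 41.5 W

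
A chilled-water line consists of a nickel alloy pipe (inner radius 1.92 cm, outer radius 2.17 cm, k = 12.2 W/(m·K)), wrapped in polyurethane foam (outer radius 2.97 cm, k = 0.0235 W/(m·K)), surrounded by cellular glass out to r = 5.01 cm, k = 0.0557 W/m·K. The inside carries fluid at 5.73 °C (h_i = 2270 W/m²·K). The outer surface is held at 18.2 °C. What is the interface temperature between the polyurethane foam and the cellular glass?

T = 13.1 °C

Treat each layer as a resistance in series:
  R'_conv,in = 1/(2πr h) = 1/(2π·0.0192·2270) = 0.003652 m·K/W
  R'_nickel alloy = ln(0.0217/0.0192)/(2πk) = 0.1224/(2π·12.2) = 0.001597 m·K/W
  R'_polyurethane foam = ln(0.0297/0.0217)/(2πk) = 0.3138/(2π·0.0235) = 2.125 m·K/W
  R'_cellular glass = ln(0.0501/0.0297)/(2πk) = 0.5229/(2π·0.0557) = 1.494 m·K/W
ΣR = 0.003652 + 0.001597 + 2.125 + 1.494 = 3.624 m·K/W
Q' = ΔT/ΣR = (5.73 °C − 18.2 °C)/3.624 = -3.441 W/m
From the inner boundary to the polyurethane foam/cellular glass interface, ΣR_partial = 2.130 m·K/W.
T_interface = T_in − Q'·ΣR_partial = 5.73 °C − (-3.441)(2.130) = 13.1 °C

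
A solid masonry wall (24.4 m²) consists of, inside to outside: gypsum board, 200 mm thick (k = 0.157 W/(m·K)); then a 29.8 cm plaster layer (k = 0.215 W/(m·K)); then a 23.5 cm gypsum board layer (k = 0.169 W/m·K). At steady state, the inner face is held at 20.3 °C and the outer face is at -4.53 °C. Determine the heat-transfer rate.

Q = 150 W

Resistance network (inner→outer):
  R_gypsum board = L/(kA) = 0.200/(0.157·24.4) = 0.05221 K/W
  R_plaster = L/(kA) = 0.298/(0.215·24.4) = 0.05681 K/W
  R_gypsum board = L/(kA) = 0.235/(0.169·24.4) = 0.05699 K/W
ΣR = 0.05221 + 0.05681 + 0.05699 = 0.1660 K/W
Q = ΔT/ΣR = (20.3 °C − -4.53 °C)/0.1660 = 150 W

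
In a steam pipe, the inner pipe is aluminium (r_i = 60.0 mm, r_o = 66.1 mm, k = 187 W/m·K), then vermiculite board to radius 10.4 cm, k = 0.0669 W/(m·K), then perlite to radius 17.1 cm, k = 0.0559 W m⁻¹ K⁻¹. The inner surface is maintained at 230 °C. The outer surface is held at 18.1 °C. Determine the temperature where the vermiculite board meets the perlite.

Series thermal resistances, inner to outer:
  R'_aluminium = ln(0.0661/0.0600)/(2πk) = 0.09682/(2π·187) = 8.241×10^-5 m·K/W
  R'_vermiculite board = ln(0.104/0.0661)/(2πk) = 0.4532/(2π·0.0669) = 1.078 m·K/W
  R'_perlite = ln(0.171/0.104)/(2πk) = 0.4973/(2π·0.0559) = 1.416 m·K/W
ΣR = 8.241×10^-5 + 1.078 + 1.416 = 2.494 m·K/W
Q' = ΔT/ΣR = (230 °C − 18.1 °C)/2.494 = 84.96 W/m
From the inner boundary to the vermiculite board/perlite interface, ΣR_partial = 1.078 m·K/W.
T_interface = T_in − Q'·ΣR_partial = 230 °C − (84.96)(1.078) = 138 °C

T = 138 °C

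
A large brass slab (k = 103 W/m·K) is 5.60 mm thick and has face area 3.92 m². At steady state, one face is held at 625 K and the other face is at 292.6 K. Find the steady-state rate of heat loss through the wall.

Q = 24000 kW

Q = kA·ΔT/L = 103 × 3.92 × |625 K − 292.6 K| / 0.00560 = 2.40×10^7 W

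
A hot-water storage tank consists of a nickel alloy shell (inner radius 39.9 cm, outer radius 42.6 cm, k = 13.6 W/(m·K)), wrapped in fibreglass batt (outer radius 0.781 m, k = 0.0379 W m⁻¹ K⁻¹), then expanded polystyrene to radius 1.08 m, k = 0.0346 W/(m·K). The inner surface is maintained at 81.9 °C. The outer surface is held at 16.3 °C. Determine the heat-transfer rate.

Treat each layer as a resistance in series:
  R_nickel alloy = (1/0.399 − 1/0.426)/(4πk) = 0.1588/(4π·13.6) = 9.295×10^-4 K/W
  R_fibreglass batt = (1/0.426 − 1/0.781)/(4πk) = 1.067/(4π·0.0379) = 2.240 K/W
  R_expanded polystyrene = (1/0.781 − 1/1.08)/(4πk) = 0.3545/(4π·0.0346) = 0.8153 K/W
ΣR = 9.295×10^-4 + 2.240 + 0.8153 = 3.056 K/W
Q = ΔT/ΣR = (81.9 °C − 16.3 °C)/3.056 = 21.5 W

Q = 21.5 W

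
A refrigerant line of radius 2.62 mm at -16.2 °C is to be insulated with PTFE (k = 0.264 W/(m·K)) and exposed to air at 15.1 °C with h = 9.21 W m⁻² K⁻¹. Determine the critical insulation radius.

For a cylinder, r_cr = k_ins/h = 0.264/9.21 = 0.0287 m = 2.87 cm

r_cr = 2.87 cm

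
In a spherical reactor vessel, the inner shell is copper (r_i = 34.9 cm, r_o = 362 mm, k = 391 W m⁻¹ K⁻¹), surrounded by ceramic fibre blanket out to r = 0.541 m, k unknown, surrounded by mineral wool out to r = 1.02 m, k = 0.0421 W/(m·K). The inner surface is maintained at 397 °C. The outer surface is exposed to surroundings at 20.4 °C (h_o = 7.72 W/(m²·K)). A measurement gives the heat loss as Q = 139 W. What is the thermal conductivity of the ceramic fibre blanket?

ΣR = ΔT/Q = |397 − 20.4|/139 = 2.709 K/W
Known resistances:
  R_copper = (1/0.349 − 1/0.362)/(4πk) = 0.1029/(4π·391) = 2.094×10^-5 K/W
  R_mineral wool = (1/0.541 − 1/1.02)/(4πk) = 0.8680/(4π·0.0421) = 1.641 K/W
  R_conv,out = 1/(4πr²h) = 1/(4π·1.02²·7.72) = 0.009908 K/W
R_ceramic fibre blanket = ΣR − ΣR_known = 2.709 − 1.651 = 1.058 K/W
(1/r₁−1/r₂)/(4πk) = 1.058 ⇒ k = 0.9140/(4π·1.058) = 0.0687 W/m·K

k = 0.0687 W/m·K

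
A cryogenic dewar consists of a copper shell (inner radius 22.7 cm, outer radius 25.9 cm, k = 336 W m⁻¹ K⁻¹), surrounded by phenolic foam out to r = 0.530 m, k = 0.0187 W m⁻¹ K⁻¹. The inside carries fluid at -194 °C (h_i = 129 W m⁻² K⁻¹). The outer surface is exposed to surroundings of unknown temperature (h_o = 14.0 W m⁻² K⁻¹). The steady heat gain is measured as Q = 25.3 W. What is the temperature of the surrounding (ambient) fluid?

Series resistances:
  R_conv,in = 1/(4πr²h) = 1/(4π·0.227²·129) = 0.01197 K/W
  R_copper = (1/0.227 − 1/0.259)/(4πk) = 0.5443/(4π·336) = 1.289×10^-4 K/W
  R_phenolic foam = (1/0.259 − 1/0.530)/(4πk) = 1.974/(4π·0.0187) = 8.401 K/W
  R_conv,out = 1/(4πr²h) = 1/(4π·0.530²·14.0) = 0.02024 K/W
ΣR = 8.434 K/W
ΔT = Q·ΣR = 25.3 × 8.434 = 213.4 K
Heat flows inward, so T_out = T_in + ΔT = -194 + 213.4 = 19.4 °C

T_out = 19.4 °C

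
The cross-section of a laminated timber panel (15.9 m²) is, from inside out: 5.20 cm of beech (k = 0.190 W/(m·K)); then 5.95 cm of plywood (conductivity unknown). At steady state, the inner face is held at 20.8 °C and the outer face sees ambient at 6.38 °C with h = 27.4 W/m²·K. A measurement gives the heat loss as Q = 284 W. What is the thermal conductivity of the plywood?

ΣR = ΔT/Q = |20.8 − 6.38|/284 = 0.05077 K/W
Known resistances:
  R_beech = L/(kA) = 0.0520/(0.190·15.9) = 0.01721 K/W
  R_conv,out = 1/(hA) = 1/(27.4·15.9) = 0.002295 K/W
R_plywood = ΣR − ΣR_known = 0.05077 − 0.01951 = 0.03126 K/W
L/(kA) = 0.03126 ⇒ k = 0.0595/(0.03126·15.9) = 0.120 W/m·K

k = 0.120 W/m·K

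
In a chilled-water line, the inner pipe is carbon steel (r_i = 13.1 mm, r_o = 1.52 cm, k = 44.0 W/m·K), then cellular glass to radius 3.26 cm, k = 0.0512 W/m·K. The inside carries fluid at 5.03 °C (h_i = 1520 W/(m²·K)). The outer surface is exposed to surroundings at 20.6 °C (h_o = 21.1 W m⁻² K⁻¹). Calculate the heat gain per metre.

Q' = 5.96 W/m

Series thermal resistances, inner to outer:
  R'_conv,in = 1/(2πr h) = 1/(2π·0.0131·1520) = 0.007993 m·K/W
  R'_carbon steel = ln(0.0152/0.0131)/(2πk) = 0.1487/(2π·44.0) = 5.378×10^-4 m·K/W
  R'_cellular glass = ln(0.0326/0.0152)/(2πk) = 0.7630/(2π·0.0512) = 2.372 m·K/W
  R'_conv,out = 1/(2πr h) = 1/(2π·0.0326·21.1) = 0.2314 m·K/W
ΣR = 0.007993 + 5.378×10^-4 + 2.372 + 0.2314 = 2.612 m·K/W
Q' = ΔT/ΣR = (5.03 °C − 20.6 °C)/2.612 = -5.96 W/m
(Negative Q' ⇒ heat flows inward; heat gain = 5.96 W/m.)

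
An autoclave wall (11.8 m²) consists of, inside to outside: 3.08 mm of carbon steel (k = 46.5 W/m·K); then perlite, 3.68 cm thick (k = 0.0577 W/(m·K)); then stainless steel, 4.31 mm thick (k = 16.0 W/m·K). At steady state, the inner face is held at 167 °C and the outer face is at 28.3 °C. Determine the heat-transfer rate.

Resistance network (inner→outer):
  R_carbon steel = L/(kA) = 0.00308/(46.5·11.8) = 5.613×10^-6 K/W
  R_perlite = L/(kA) = 0.0368/(0.0577·11.8) = 0.05405 K/W
  R_stainless steel = L/(kA) = 0.00431/(16.0·11.8) = 2.283×10^-5 K/W
ΣR = 5.613×10^-6 + 0.05405 + 2.283×10^-5 = 0.05408 K/W
Q = ΔT/ΣR = (167 °C − 28.3 °C)/0.05408 = 2560 W

Q = 2.56 kW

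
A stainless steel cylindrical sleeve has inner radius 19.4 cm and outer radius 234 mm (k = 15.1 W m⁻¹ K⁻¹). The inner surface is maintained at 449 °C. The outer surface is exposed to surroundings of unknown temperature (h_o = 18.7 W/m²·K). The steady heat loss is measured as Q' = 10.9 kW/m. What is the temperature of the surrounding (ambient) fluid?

Sum the resistances:
  R'_stainless steel = ln(0.234/0.194)/(2πk) = 0.1875/(2π·15.1) = 0.001976 m·K/W
  R'_conv,out = 1/(2πr h) = 1/(2π·0.234·18.7) = 0.03637 m·K/W
ΣR = 0.03835 m·K/W
ΔT = Q'·ΣR = 10900 × 0.03835 = 418.0 K
Heat flows outward, so T_out = T_in − ΔT = 449 − 418.0 = 31.0 °C

T_out = 31.0 °C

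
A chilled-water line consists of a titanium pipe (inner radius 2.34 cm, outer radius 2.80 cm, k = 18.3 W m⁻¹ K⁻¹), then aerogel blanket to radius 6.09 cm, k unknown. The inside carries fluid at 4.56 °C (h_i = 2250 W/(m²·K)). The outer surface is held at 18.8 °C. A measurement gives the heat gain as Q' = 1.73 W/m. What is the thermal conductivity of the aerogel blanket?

k = 0.0150 W/m·K

ΣR = ΔT/Q' = |4.56 − 18.8|/1.73 = 8.231 m·K/W
Known resistances:
  R'_conv,in = 1/(2πr h) = 1/(2π·0.0234·2250) = 0.003023 m·K/W
  R'_titanium = ln(0.0280/0.0234)/(2πk) = 0.1795/(2π·18.3) = 0.001561 m·K/W
R_aerogel blanket = ΣR − ΣR_known = 8.231 − 0.004584 = 8.226 m·K/W
ln(r₂/r₁)/(2πk) = 8.226 ⇒ k = 0.7770/(2π·8.226) = 0.0150 W/m·K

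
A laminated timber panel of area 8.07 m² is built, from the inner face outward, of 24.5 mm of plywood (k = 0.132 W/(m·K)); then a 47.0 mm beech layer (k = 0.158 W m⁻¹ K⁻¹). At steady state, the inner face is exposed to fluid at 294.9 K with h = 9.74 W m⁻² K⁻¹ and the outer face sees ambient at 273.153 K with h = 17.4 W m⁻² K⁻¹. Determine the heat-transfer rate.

Treat each layer as a resistance in series:
  R_conv,in = 1/(hA) = 1/(9.74·8.07) = 0.01272 K/W
  R_plywood = L/(kA) = 0.0245/(0.132·8.07) = 0.02300 K/W
  R_beech = L/(kA) = 0.0470/(0.158·8.07) = 0.03686 K/W
  R_conv,out = 1/(hA) = 1/(17.4·8.07) = 0.007122 K/W
ΣR = 0.01272 + 0.02300 + 0.03686 + 0.007122 = 0.07970 K/W
Q = ΔT/ΣR = (294.9 K − 273.153 K)/0.07970 = 273 W

Q = 273 W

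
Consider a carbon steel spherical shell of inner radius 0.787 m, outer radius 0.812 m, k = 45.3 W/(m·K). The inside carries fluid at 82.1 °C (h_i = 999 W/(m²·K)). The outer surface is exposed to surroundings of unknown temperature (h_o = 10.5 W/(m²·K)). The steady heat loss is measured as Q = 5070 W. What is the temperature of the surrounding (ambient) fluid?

Series resistances:
  R_conv,in = 1/(4πr²h) = 1/(4π·0.787²·999) = 1.286×10^-4 K/W
  R_carbon steel = (1/0.787 − 1/0.812)/(4πk) = 0.03912/(4π·45.3) = 6.872×10^-5 K/W
  R_conv,out = 1/(4πr²h) = 1/(4π·0.812²·10.5) = 0.01149 K/W
ΣR = 0.01169 K/W
ΔT = Q·ΣR = 5070 × 0.01169 = 59.27 K
Heat flows outward, so T_out = T_in − ΔT = 82.1 − 59.27 = 22.8 °C

T_out = 22.8 °C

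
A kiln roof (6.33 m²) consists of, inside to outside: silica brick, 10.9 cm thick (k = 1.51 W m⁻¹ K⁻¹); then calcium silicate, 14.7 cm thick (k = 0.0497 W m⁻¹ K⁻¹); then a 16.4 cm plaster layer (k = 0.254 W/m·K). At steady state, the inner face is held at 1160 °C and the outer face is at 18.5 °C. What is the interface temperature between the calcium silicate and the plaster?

Series thermal resistances, inner to outer:
  R_silica brick = L/(kA) = 0.109/(1.51·6.33) = 0.01140 K/W
  R_calcium silicate = L/(kA) = 0.147/(0.0497·6.33) = 0.4673 K/W
  R_plaster = L/(kA) = 0.164/(0.254·6.33) = 0.1020 K/W
ΣR = 0.01140 + 0.4673 + 0.1020 = 0.5807 K/W
Q = ΔT/ΣR = (1160 °C − 18.5 °C)/0.5807 = 1966 W
From the inner boundary to the calcium silicate/plaster interface, ΣR_partial = 0.4787 K/W.
T_interface = T_in − Q·ΣR_partial = 1160 °C − (1966)(0.4787) = 219 °C

T = 219 °C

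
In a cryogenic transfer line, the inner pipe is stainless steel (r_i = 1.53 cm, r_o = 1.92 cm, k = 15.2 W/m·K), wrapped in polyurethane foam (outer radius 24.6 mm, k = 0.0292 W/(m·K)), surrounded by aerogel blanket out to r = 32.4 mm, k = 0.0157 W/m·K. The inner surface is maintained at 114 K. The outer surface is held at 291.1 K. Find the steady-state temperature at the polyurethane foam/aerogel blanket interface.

Series thermal resistances, inner to outer:
  R'_stainless steel = ln(0.0192/0.0153)/(2πk) = 0.2271/(2π·15.2) = 0.002377 m·K/W
  R'_polyurethane foam = ln(0.0246/0.0192)/(2πk) = 0.2478/(2π·0.0292) = 1.351 m·K/W
  R'_aerogel blanket = ln(0.0324/0.0246)/(2πk) = 0.2754/(2π·0.0157) = 2.792 m·K/W
ΣR = 0.002377 + 1.351 + 2.792 = 4.145 m·K/W
Q' = ΔT/ΣR = (114 K − 291.1 K)/4.145 = -42.73 W/m
From the inner boundary to the polyurethane foam/aerogel blanket interface, ΣR_partial = 1.353 m·K/W.
T_interface = T_in − Q'·ΣR_partial = 114 K − (-42.73)(1.353) = 172 K

T = 172 K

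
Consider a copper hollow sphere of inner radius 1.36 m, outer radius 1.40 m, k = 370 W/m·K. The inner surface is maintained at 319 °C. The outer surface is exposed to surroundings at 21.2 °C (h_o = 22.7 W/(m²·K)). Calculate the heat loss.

Q = 1.66×10^5 W

Series thermal resistances, inner to outer:
  R_copper = (1/1.36 − 1/1.40)/(4πk) = 0.02101/(4π·370) = 4.518×10^-6 K/W
  R_conv,out = 1/(4πr²h) = 1/(4π·1.40²·22.7) = 0.001789 K/W
ΣR = 4.518×10^-6 + 0.001789 = 0.001794 K/W
Q = ΔT/ΣR = (319 °C − 21.2 °C)/0.001794 = 1.66×10^5 W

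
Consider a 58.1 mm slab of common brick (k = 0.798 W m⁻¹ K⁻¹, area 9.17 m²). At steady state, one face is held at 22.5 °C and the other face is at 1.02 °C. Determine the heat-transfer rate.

Q = 2.71 kW

Q = kA·ΔT/L = 0.798 × 9.17 × |22.5 °C − 1.02 °C| / 0.0581 = 2710 W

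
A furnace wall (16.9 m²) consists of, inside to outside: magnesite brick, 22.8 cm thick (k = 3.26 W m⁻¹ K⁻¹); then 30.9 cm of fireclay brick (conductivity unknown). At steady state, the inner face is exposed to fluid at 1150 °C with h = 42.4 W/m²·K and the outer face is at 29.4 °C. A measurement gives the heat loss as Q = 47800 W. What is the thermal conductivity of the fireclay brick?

ΣR = ΔT/Q = |1150 − 29.4|/47800 = 0.02344 K/W
Known resistances:
  R_conv,in = 1/(hA) = 1/(42.4·16.9) = 0.001396 K/W
  R_magnesite brick = L/(kA) = 0.228/(3.26·16.9) = 0.004138 K/W
R_fireclay brick = ΣR − ΣR_known = 0.02344 − 0.005534 = 0.01791 K/W
L/(kA) = 0.01791 ⇒ k = 0.309/(0.01791·16.9) = 1.02 W/m·K

k = 1.02 W/m·K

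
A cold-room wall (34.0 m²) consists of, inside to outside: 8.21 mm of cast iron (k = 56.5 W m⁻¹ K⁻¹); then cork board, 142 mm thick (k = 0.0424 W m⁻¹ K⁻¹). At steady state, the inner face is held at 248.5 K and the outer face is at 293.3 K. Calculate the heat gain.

Q = 455 W

Series thermal resistances, inner to outer:
  R_cast iron = L/(kA) = 0.00821/(56.5·34.0) = 4.274×10^-6 K/W
  R_cork board = L/(kA) = 0.142/(0.0424·34.0) = 0.09850 K/W
ΣR = 4.274×10^-6 + 0.09850 = 0.09850 K/W
Q = ΔT/ΣR = (248.5 K − 293.3 K)/0.09850 = -455 W
(Negative Q ⇒ heat flows inward; heat gain = 455 W.)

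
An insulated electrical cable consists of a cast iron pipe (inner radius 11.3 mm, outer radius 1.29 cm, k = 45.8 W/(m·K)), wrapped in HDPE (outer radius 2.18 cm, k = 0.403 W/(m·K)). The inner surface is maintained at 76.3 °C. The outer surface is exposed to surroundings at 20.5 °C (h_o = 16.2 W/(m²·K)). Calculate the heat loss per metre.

Q' = 84.8 W/m

Treat each layer as a resistance in series:
  R'_cast iron = ln(0.0129/0.0113)/(2πk) = 0.1324/(2π·45.8) = 4.602×10^-4 m·K/W
  R'_HDPE = ln(0.0218/0.0129)/(2πk) = 0.5247/(2π·0.403) = 0.2072 m·K/W
  R'_conv,out = 1/(2πr h) = 1/(2π·0.0218·16.2) = 0.4507 m·K/W
ΣR = 4.602×10^-4 + 0.2072 + 0.4507 = 0.6584 m·K/W
Q' = ΔT/ΣR = (76.3 °C − 20.5 °C)/0.6584 = 84.8 W/m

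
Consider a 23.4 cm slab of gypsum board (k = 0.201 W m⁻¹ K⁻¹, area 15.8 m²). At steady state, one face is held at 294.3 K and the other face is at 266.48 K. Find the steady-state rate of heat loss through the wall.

Q = 378 W

Q = kA·ΔT/L = 0.201 × 15.8 × |294.3 K − 266.48 K| / 0.234 = 378 W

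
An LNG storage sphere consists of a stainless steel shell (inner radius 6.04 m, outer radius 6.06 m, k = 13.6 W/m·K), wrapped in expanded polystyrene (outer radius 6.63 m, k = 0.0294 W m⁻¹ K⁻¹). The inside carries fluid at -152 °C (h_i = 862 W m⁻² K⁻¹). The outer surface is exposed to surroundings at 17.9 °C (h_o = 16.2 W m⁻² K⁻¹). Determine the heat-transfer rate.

Q = 4410 W

Series thermal resistances, inner to outer:
  R_conv,in = 1/(4πr²h) = 1/(4π·6.04²·862) = 2.531×10^-6 K/W
  R_stainless steel = (1/6.04 − 1/6.06)/(4πk) = 5.464×10^-4/(4π·13.6) = 3.197×10^-6 K/W
  R_expanded polystyrene = (1/6.06 − 1/6.63)/(4πk) = 0.01419/(4π·0.0294) = 0.03840 K/W
  R_conv,out = 1/(4πr²h) = 1/(4π·6.63²·16.2) = 1.118×10^-4 K/W
ΣR = 2.531×10^-6 + 3.197×10^-6 + 0.03840 + 1.118×10^-4 = 0.03852 K/W
Q = ΔT/ΣR = (-152 °C − 17.9 °C)/0.03852 = -4410 W
(Negative Q ⇒ heat flows inward; heat gain = 4410 W.)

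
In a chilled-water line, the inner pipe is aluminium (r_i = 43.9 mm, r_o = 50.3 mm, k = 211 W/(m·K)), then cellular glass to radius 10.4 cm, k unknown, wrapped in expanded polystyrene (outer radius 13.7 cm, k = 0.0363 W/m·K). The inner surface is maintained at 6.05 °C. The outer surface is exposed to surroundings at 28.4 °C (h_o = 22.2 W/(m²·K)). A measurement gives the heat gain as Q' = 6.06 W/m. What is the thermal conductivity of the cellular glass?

k = 0.0476 W/m·K

ΣR = ΔT/Q' = |6.05 − 28.4|/6.06 = 3.688 m·K/W
Known resistances:
  R'_aluminium = ln(0.0503/0.0439)/(2πk) = 0.1361/(2π·211) = 1.027×10^-4 m·K/W
  R'_expanded polystyrene = ln(0.137/0.104)/(2πk) = 0.2756/(2π·0.0363) = 1.208 m·K/W
  R'_conv,out = 1/(2πr h) = 1/(2π·0.137·22.2) = 0.05233 m·K/W
R_cellular glass = ΣR − ΣR_known = 3.688 − 1.260 = 2.428 m·K/W
ln(r₂/r₁)/(2πk) = 2.428 ⇒ k = 0.7264/(2π·2.428) = 0.0476 W/m·K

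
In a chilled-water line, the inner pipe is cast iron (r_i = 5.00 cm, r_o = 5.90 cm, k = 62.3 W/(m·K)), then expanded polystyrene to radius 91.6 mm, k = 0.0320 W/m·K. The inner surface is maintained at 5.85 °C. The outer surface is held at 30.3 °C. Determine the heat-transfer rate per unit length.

Treat each layer as a resistance in series:
  R'_cast iron = ln(0.0590/0.0500)/(2πk) = 0.1655/(2π·62.3) = 4.228×10^-4 m·K/W
  R'_expanded polystyrene = ln(0.0916/0.0590)/(2πk) = 0.4399/(2π·0.0320) = 2.188 m·K/W
ΣR = 4.228×10^-4 + 2.188 = 2.188 m·K/W
Q' = ΔT/ΣR = (5.85 °C − 30.3 °C)/2.188 = -11.2 W/m
(Negative Q' ⇒ heat flows inward; heat gain = 11.2 W/m.)

Q' = 11.2 W/m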